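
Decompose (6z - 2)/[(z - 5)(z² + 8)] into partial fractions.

At z=5: α = (6·5 - 2)/(5² + 8) = 28/33. β = -α = -28/33, γ = 6 - 5·α = 58/33
Result: (28/33)/(z - 5) - ((28/33)z - 58/33)/(z² + 8)


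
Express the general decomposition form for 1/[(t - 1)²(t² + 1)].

Repeated linear + quadratic: α/(t - 1) + β/(t - 1)² + (γt + δ)/(t² + 1)


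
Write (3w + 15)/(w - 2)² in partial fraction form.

(3w + 15) = P(w - 2) + Q. At w = 2: Q = 3·2 + 15 = 21. Coeff of w: P = 3
Result: 3/(w - 2) + 21/(w - 2)²


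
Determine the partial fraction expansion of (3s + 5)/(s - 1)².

(3s + 5) = A(s - 1) + B. At s = 1: B = 3·1 + 5 = 8. Coeff of s: A = 3
Result: 3/(s - 1) + 8/(s - 1)²


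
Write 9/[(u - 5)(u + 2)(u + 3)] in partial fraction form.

Using cover-up method: A = 9/56, B = -9/7, C = 9/8
Result: (9/56)/(u - 5) - (9/7)/(u + 2) + (9/8)/(u + 3)


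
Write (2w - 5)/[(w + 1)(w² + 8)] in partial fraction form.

At w=-1: A = (2·(-1) - 5)/((-1)² + 8) = -7/9. B = -A = 7/9, C = 2 - (-1)·A = 11/9
Result: (-7/9)/(w + 1) + ((7/9)w + 11/9)/(w² + 8)


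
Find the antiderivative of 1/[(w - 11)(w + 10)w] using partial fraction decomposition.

Cover-up: P = 1/231, Q = 1/210, R = -1/110. Decomposition: (1/231)/(w - 11) + (1/210)/(w + 10) - (1/110)/w. Integrate each term: (1/231) ln|(w - 11)| + (1/210) ln|(w + 10)| - (1/110) ln|w| + C


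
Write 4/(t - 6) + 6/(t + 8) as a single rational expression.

Common denominator (t - 6)(t + 8). Numerator: 4(t + 8) + 6(t - 6) = (4t + 32) + (6t - 36) = 10t - 4
Result: (10t - 4)/[(t - 6)(t + 8)]


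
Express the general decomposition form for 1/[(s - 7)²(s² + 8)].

Repeated linear + quadratic: P/(s - 7) + Q/(s - 7)² + (Rs + S)/(s² + 8)


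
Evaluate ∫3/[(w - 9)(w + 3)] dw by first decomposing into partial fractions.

Decompose: 3/[(w - 9)(w + 3)] = (1/4)/(w - 9) - (1/4)/(w + 3). Integrate each term: (1/4) ln|(w - 9)| - (1/4) ln|(w + 3)| + C


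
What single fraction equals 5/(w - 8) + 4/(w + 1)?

Common denominator (w - 8)(w + 1). Numerator: 5(w + 1) + 4(w - 8) = (5w + 5) + (4w - 32) = 9w - 27
Result: (9w - 27)/[(w - 8)(w + 1)]


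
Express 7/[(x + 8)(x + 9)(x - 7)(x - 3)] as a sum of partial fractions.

Using Heaviside cover-up: (7/165)/(x + 8) - (7/192)/(x + 9) + (7/960)/(x - 7) - (7/528)/(x - 3)


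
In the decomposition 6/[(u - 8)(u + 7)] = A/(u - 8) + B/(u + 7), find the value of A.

Cover-up at u = 8: A = 6/(8 + 7) = 6/15 = 2/5


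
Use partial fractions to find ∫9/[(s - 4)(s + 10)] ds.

Decompose: 9/[(s - 4)(s + 10)] = (9/14)/(s - 4) - (9/14)/(s + 10). Integrate each term: (9/14) ln|(s - 4)| - (9/14) ln|(s + 10)| + C


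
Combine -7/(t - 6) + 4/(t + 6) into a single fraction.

Common denominator (t - 6)(t + 6). Numerator: -7(t + 6) + 4(t - 6) = (-7t - 42) + (4t - 24) = -3t - 66
Result: (-3t - 66)/[(t - 6)(t + 6)]


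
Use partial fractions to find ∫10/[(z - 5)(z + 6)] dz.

Decompose: 10/[(z - 5)(z + 6)] = (10/11)/(z - 5) - (10/11)/(z + 6). Integrate each term: (10/11) ln|(z - 5)| - (10/11) ln|(z + 6)| + C


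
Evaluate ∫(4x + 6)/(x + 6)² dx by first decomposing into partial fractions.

Decompose: α = 4, β = 4·(-6) + 6 = -18, so (4x + 6)/(x + 6)² = 4/(x + 6) - 18/(x + 6)². Integrate: ∫ α/(x + 6) dx = 4 ln|(x + 6)|; ∫ β/(x + 6)² dx = 18/(x + 6). Sum: 4 ln|(x + 6)| + 18/(x + 6) + C


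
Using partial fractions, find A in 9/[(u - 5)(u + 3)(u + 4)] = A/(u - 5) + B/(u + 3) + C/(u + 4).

Cover-up at u = 5: A = 9/[(5 + 3)(5 + 4)] = 9/[(8)(9)] = 9/72 = 1/8


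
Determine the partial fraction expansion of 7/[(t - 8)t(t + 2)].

Using cover-up method: P = 7/80, Q = -7/16, R = 7/20
Result: (7/80)/(t - 8) - (7/16)/t + (7/20)/(t + 2)


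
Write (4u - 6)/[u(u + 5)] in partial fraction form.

At u=0: A = (4·0 - 6)/(0 + 5) = -6/5. At u=-5: B = (4·(-5) - 6)/(-5 - 0) = 26/5
Result: (-6/5)/u + (26/5)/(u + 5)


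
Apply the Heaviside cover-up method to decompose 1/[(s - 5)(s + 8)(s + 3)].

Cover (s - 5), s=5: A = 1/[(5 + 8)(5 + 3)] = 1/104. Cover (s + 8), s=-8: B = 1/[(-8 - 5)(-8 + 3)] = 1/65. Cover (s + 3), s=-3: C = 1/[(-3 - 5)(-3 + 8)] = -1/40.
Result: (1/104)/(s - 5) + (1/65)/(s + 8) - (1/40)/(s + 3)


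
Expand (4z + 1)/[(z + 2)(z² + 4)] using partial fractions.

At z=-2: P = (4·(-2) + 1)/((-2)² + 4) = -7/8. Q = -P = 7/8, R = 4 - (-2)·P = 9/4
Result: (-7/8)/(z + 2) + ((7/8)z + 9/4)/(z² + 4)


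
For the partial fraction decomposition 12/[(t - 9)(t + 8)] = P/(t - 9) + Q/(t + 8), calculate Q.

Cover-up at t = -8: Q = 12/(-8 - 9) = -12/17


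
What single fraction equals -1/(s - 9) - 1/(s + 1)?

Common denominator (s - 9)(s + 1). Numerator: -1(s + 1) - 1(s - 9) = (-s - 1) - (s - 9) = -2s + 8
Result: (-2s + 8)/[(s - 9)(s + 1)]


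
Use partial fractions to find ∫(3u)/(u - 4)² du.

Decompose: α = 3, β = 3·4 + 0 = 12, so (3u)/(u - 4)² = 3/(u - 4) + 12/(u - 4)². Integrate: ∫ α/(u - 4) du = 3 ln|(u - 4)|; ∫ β/(u - 4)² du = -12/(u - 4). Sum: 3 ln|(u - 4)| - 12/(u - 4) + C


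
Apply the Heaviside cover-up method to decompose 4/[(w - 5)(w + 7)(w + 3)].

Cover (w - 5), w=5: A = 4/[(5 + 7)(5 + 3)] = 1/24. Cover (w + 7), w=-7: B = 4/[(-7 - 5)(-7 + 3)] = 1/12. Cover (w + 3), w=-3: C = 4/[(-3 - 5)(-3 + 7)] = -1/8.
Result: (1/24)/(w - 5) + (1/12)/(w + 7) - (1/8)/(w + 3)


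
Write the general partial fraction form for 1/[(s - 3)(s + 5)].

Distinct linear factors: A/(s - 3) + B/(s + 5)


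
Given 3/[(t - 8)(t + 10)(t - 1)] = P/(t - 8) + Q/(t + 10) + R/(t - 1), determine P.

Cover-up at t = 8: P = 3/[(8 + 10)(8 - 1)] = 3/[(18)(7)] = 3/126 = 1/42


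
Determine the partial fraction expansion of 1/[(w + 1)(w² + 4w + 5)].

Cover-up at w = -1: P = 1/((-1)² + 4·(-1) + 5) = 1/2. Then Q = -P = -1/2, R = -P·(4 - 1) = -3/2
Result: (1/2)/(w + 1) - ((1/2)w + 3/2)/(w² + 4w + 5)


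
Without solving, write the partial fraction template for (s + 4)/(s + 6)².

Repeated linear factor: P/(s + 6) + Q/(s + 6)²


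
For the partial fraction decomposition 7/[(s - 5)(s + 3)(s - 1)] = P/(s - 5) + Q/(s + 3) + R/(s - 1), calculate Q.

Cover-up at s = -3: Q = 7/[(-3 - 5)(-3 - 1)] = 7/[(-8)(-4)] = 7/32


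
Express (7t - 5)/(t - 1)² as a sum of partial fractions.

(7t - 5) = P(t - 1) + Q. At t = 1: Q = 7·1 - 5 = 2. Coeff of t: P = 7
Result: 7/(t - 1) + 2/(t - 1)²


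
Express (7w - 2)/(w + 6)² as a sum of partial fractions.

(7w - 2) = P(w + 6) + Q. At w = -6: Q = 7·(-6) - 2 = -44. Coeff of w: P = 7
Result: 7/(w + 6) - 44/(w + 6)²


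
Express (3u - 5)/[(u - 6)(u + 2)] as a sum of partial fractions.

At u=6: P = (3·6 - 5)/(6 + 2) = 13/8. At u=-2: Q = (3·(-2) - 5)/(-2 - 6) = 11/8
Result: (13/8)/(u - 6) + (11/8)/(u + 2)


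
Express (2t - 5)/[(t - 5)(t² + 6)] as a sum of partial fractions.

At t=5: A = (2·5 - 5)/(5² + 6) = 5/31. B = -A = -5/31, C = 2 - 5·A = 37/31
Result: (5/31)/(t - 5) - ((5/31)t - 37/31)/(t² + 6)


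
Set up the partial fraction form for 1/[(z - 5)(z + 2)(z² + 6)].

Two linear + quadratic: P/(z - 5) + Q/(z + 2) + (Rz + S)/(z² + 6)


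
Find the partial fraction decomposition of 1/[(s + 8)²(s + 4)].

Cover-up at s=-4: C = 1/(-4 + 8)² = 1/16. Cover-up at s=-8: B = 1/(-8 + 4) = -1/4. Comparing s² coeff: A = -C = -1/16
Result: (-1/16)/(s + 8) - (1/4)/(s + 8)² + (1/16)/(s + 4)


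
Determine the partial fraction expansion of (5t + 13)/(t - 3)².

(5t + 13) = α(t - 3) + β. At t = 3: β = 5·3 + 13 = 28. Coeff of t: α = 5
Result: 5/(t - 3) + 28/(t - 3)²


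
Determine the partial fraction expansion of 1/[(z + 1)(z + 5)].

1/(z + 1)(z + 5) = α/(z + 1) + β/(z + 5). α = 1/(-1 + 5) = 1/4, β = 1/(-5 + 1) = -1/4
Result: (1/4)/(z + 1) - (1/4)/(z + 5)


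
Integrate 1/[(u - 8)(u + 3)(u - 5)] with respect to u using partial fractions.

Cover-up: A = 1/33, B = 1/88, C = -1/24. Decomposition: (1/33)/(u - 8) + (1/88)/(u + 3) - (1/24)/(u - 5). Integrate each term: (1/33) ln|(u - 8)| + (1/88) ln|(u + 3)| - (1/24) ln|(u - 5)| + C


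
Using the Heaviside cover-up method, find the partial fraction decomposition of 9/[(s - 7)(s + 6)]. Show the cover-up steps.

Cover (s - 7): set s=7, get P = 9/(7 + 6) = 9/13. Cover (s + 6): set s=-6, get Q = 9/(-6 - 7) = -9/13.
Result: (9/13)/(s - 7) - (9/13)/(s + 6)


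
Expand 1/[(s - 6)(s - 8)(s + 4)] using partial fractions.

Using cover-up method: α = -1/20, β = 1/24, γ = 1/120
Result: (-1/20)/(s - 6) + (1/24)/(s - 8) + (1/120)/(s + 4)


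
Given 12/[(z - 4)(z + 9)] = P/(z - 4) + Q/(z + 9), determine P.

Cover-up at z = 4: P = 12/(4 + 9) = 12/13


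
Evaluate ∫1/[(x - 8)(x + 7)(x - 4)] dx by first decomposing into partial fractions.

Cover-up: A = 1/60, B = 1/165, C = -1/44. Decomposition: (1/60)/(x - 8) + (1/165)/(x + 7) - (1/44)/(x - 4). Integrate each term: (1/60) ln|(x - 8)| + (1/165) ln|(x + 7)| - (1/44) ln|(x - 4)| + C


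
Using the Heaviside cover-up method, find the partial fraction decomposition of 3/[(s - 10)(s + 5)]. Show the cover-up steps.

Cover (s - 10): set s=10, get α = 3/(10 + 5) = 1/5. Cover (s + 5): set s=-5, get β = 3/(-5 - 10) = -1/5.
Result: (1/5)/(s - 10) - (1/5)/(s + 5)


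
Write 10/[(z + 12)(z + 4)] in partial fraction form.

10/(z + 12)(z + 4) = α/(z + 12) + β/(z + 4). α = 10/(-12 + 4) = -5/4, β = 10/(-4 + 12) = 5/4
Result: (-5/4)/(z + 12) + (5/4)/(z + 4)


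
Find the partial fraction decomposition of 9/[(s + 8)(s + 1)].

9/(s + 8)(s + 1) = α/(s + 8) + β/(s + 1). α = 9/(-8 + 1) = -9/7, β = 9/(-1 + 8) = 9/7
Result: (-9/7)/(s + 8) + (9/7)/(s + 1)


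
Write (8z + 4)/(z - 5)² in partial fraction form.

(8z + 4) = α(z - 5) + β. At z = 5: β = 8·5 + 4 = 44. Coeff of z: α = 8
Result: 8/(z - 5) + 44/(z - 5)²


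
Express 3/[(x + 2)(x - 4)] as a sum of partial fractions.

3/(x + 2)(x - 4) = α/(x + 2) + β/(x - 4). α = 3/(-2 - 4) = -1/2, β = 3/(4 + 2) = 1/2
Result: (-1/2)/(x + 2) + (1/2)/(x - 4)


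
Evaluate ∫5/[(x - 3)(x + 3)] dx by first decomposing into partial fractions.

Decompose: 5/[(x - 3)(x + 3)] = (5/6)/(x - 3) - (5/6)/(x + 3). Integrate each term: (5/6) ln|(x - 3)| - (5/6) ln|(x + 3)| + C


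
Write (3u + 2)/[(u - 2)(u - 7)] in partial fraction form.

At u=2: A = (3·2 + 2)/(2 - 7) = -8/5. At u=7: B = (3·7 + 2)/(7 - 2) = 23/5
Result: (-8/5)/(u - 2) + (23/5)/(u - 7)


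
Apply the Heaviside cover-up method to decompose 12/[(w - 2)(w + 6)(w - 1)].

Cover (w - 2), w=2: A = 12/[(2 + 6)(2 - 1)] = 3/2. Cover (w + 6), w=-6: B = 12/[(-6 - 2)(-6 - 1)] = 3/14. Cover (w - 1), w=1: C = 12/[(1 - 2)(1 + 6)] = -12/7.
Result: (3/2)/(w - 2) + (3/14)/(w + 6) - (12/7)/(w - 1)


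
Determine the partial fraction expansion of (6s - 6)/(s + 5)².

(6s - 6) = A(s + 5) + B. At s = -5: B = 6·(-5) - 6 = -36. Coeff of s: A = 6
Result: 6/(s + 5) - 36/(s + 5)²


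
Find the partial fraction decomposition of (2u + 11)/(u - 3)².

(2u + 11) = P(u - 3) + Q. At u = 3: Q = 2·3 + 11 = 17. Coeff of u: P = 2
Result: 2/(u - 3) + 17/(u - 3)²


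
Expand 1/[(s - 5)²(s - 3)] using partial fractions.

Cover-up at s=3: C = 1/(3 - 5)² = 1/4. Cover-up at s=5: B = 1/(5 - 3) = 1/2. Comparing s² coeff: A = -C = -1/4
Result: (-1/4)/(s - 5) + (1/2)/(s - 5)² + (1/4)/(s - 3)


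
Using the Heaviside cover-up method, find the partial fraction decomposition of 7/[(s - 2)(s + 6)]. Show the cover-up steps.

Cover (s - 2): set s=2, get α = 7/(2 + 6) = 7/8. Cover (s + 6): set s=-6, get β = 7/(-6 - 2) = -7/8.
Result: (7/8)/(s - 2) - (7/8)/(s + 6)


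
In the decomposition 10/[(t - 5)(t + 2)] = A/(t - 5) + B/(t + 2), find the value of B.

Cover-up at t = -2: B = 10/(-2 - 5) = -10/7


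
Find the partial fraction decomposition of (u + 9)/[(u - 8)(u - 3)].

At u=8: P = (1·8 + 9)/(8 - 3) = 17/5. At u=3: Q = (1·3 + 9)/(3 - 8) = -12/5
Result: (17/5)/(u - 8) - (12/5)/(u - 3)


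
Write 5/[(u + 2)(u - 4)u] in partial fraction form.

Using cover-up method: α = 5/12, β = 5/24, γ = -5/8
Result: (5/12)/(u + 2) + (5/24)/(u - 4) - (5/8)/u


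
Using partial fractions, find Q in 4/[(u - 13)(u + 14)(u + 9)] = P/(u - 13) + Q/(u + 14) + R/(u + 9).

Cover-up at u = -14: Q = 4/[(-14 - 13)(-14 + 9)] = 4/[(-27)(-5)] = 4/135


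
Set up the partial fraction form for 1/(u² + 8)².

Repeated quadratic factor: (Au + B)/(u² + 8) + (Cu + D)/(u² + 8)²


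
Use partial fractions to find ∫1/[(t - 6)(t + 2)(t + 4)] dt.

Cover-up: α = 1/80, β = -1/16, γ = 1/20. Decomposition: (1/80)/(t - 6) - (1/16)/(t + 2) + (1/20)/(t + 4). Integrate each term: (1/80) ln|(t - 6)| - (1/16) ln|(t + 2)| + (1/20) ln|(t + 4)| + C


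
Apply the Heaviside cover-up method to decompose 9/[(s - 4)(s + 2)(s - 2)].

Cover (s - 4), s=4: α = 9/[(4 + 2)(4 - 2)] = 3/4. Cover (s + 2), s=-2: β = 9/[(-2 - 4)(-2 - 2)] = 3/8. Cover (s - 2), s=2: γ = 9/[(2 - 4)(2 + 2)] = -9/8.
Result: (3/4)/(s - 4) + (3/8)/(s + 2) - (9/8)/(s - 2)


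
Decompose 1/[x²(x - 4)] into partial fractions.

Cover-up at x=4: C = 1/(4 - 0)² = 1/16. Cover-up at x=0: B = 1/(0 - 4) = -1/4. Comparing x² coeff: A = -C = -1/16
Result: (-1/16)/x - (1/4)/x² + (1/16)/(x - 4)


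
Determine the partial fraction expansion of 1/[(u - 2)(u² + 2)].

Cover-up at u = 2: A = 1/(2² + 2) = 1/6. Then B = -A = -1/6, C = -A·(0 + 2) = -1/3
Result: (1/6)/(u - 2) - ((1/6)u + 1/3)/(u² + 2)


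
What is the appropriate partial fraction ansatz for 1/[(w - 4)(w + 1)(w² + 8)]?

Two linear + quadratic: P/(w - 4) + Q/(w + 1) + (Rw + S)/(w² + 8)


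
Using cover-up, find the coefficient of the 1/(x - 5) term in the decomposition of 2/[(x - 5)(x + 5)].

Cover (x - 5), set x=5: 2/((x + 5) at x=5) = 2/(10) = 1/5


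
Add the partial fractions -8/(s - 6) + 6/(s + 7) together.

Common denominator (s - 6)(s + 7). Numerator: -8(s + 7) + 6(s - 6) = (-8s - 56) + (6s - 36) = -2s - 92
Result: (-2s - 92)/[(s - 6)(s + 7)]


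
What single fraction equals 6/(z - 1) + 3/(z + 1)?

Common denominator (z - 1)(z + 1). Numerator: 6(z + 1) + 3(z - 1) = (6z + 6) + (3z - 3) = 9z + 3
Result: (9z + 3)/[(z - 1)(z + 1)]


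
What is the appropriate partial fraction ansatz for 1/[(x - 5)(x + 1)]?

Distinct linear factors: α/(x - 5) + β/(x + 1)


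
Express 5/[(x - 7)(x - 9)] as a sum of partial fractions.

5/(x - 7)(x - 9) = A/(x - 7) + B/(x - 9). A = 5/(7 - 9) = -5/2, B = 5/(9 - 7) = 5/2
Result: (-5/2)/(x - 7) + (5/2)/(x - 9)


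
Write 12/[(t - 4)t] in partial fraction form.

12/(t - 4)t = P/(t - 4) + Q/t. P = 12/(4 - 0) = 3, Q = 12/(0 - 4) = -3
Result: 3/(t - 4) - 3/t


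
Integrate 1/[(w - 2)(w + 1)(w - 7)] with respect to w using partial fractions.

Cover-up: P = -1/15, Q = 1/24, R = 1/40. Decomposition: (-1/15)/(w - 2) + (1/24)/(w + 1) + (1/40)/(w - 7). Integrate each term: (-1/15) ln|(w - 2)| + (1/24) ln|(w + 1)| + (1/40) ln|(w - 7)| + C


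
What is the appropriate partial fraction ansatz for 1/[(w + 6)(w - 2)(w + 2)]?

Three distinct linear factors: P/(w + 6) + Q/(w - 2) + R/(w + 2)


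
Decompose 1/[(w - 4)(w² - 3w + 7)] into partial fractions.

Cover-up at w = 4: A = 1/(4² - 3·4 + 7) = 1/11. Then B = -A = -1/11, C = -A·(-3 + 4) = -1/11
Result: (1/11)/(w - 4) - ((1/11)w + 1/11)/(w² - 3w + 7)


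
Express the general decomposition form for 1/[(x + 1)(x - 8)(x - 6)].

Three distinct linear factors: A/(x + 1) + B/(x - 8) + C/(x - 6)


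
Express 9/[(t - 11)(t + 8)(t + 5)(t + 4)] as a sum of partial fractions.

Using Heaviside cover-up: (3/1520)/(t - 11) - (3/76)/(t + 8) + (3/16)/(t + 5) - (3/20)/(t + 4)


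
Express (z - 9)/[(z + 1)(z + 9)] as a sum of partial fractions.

At z=-1: A = (1·(-1) - 9)/(-1 + 9) = -5/4. At z=-9: B = (1·(-9) - 9)/(-9 + 1) = 9/4
Result: (-5/4)/(z + 1) + (9/4)/(z + 9)


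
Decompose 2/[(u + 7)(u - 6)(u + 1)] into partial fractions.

Using cover-up method: α = 1/39, β = 2/91, γ = -1/21
Result: (1/39)/(u + 7) + (2/91)/(u - 6) - (1/21)/(u + 1)


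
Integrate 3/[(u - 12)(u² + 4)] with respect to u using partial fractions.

Cover-up at u=12: α = 3/(12²+4) = 3/148. Coeff matching: β = -3/148, γ = -9/37. Decomposition: (3/148)/(u - 12) - ((3/148)u + 9/37)/(u² + 4). Integrate: linear → ln, quadratic → (1/2)ln + arctan: (3/148) ln|(u - 12)| - (3/296) ln(u² + 4) - (9/74) arctan(u/2) + C


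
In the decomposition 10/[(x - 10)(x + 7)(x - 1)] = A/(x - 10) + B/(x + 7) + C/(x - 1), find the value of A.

Cover-up at x = 10: A = 10/[(10 + 7)(10 - 1)] = 10/[(17)(9)] = 10/153


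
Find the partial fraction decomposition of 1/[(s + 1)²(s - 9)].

Cover-up at s=9: γ = 1/(9 + 1)² = 1/100. Cover-up at s=-1: β = 1/(-1 - 9) = -1/10. Comparing s² coeff: α = -γ = -1/100
Result: (-1/100)/(s + 1) - (1/10)/(s + 1)² + (1/100)/(s - 9)


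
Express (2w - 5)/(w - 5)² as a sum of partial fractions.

(2w - 5) = α(w - 5) + β. At w = 5: β = 2·5 - 5 = 5. Coeff of w: α = 2
Result: 2/(w - 5) + 5/(w - 5)²


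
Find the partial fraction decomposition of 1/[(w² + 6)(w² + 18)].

Coefficient matching gives A = C = 0, B = 1/(18-6) = 1/12, D = -B = -1/12
Result: (1/12)/(w² + 6) - (1/12)/(w² + 18)


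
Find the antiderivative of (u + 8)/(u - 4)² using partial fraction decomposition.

Decompose: P = 1, Q = 1·4 + 8 = 12, so (u + 8)/(u - 4)² = 1/(u - 4) + 12/(u - 4)². Integrate: ∫ P/(u - 4) du = ln|(u - 4)|; ∫ Q/(u - 4)² du = -12/(u - 4). Sum: ln|(u - 4)| - 12/(u - 4) + C


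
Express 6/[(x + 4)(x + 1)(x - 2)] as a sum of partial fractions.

Using cover-up method: α = 1/3, β = -2/3, γ = 1/3
Result: (1/3)/(x + 4) - (2/3)/(x + 1) + (1/3)/(x - 2)


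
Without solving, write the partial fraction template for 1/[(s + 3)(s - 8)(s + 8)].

Three distinct linear factors: P/(s + 3) + Q/(s - 8) + R/(s + 8)


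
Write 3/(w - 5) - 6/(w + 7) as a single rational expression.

Common denominator (w - 5)(w + 7). Numerator: 3(w + 7) - 6(w - 5) = (3w + 21) - (6w - 30) = -3w + 51
Result: (-3w + 51)/[(w - 5)(w + 7)]


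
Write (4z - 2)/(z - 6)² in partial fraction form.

(4z - 2) = α(z - 6) + β. At z = 6: β = 4·6 - 2 = 22. Coeff of z: α = 4
Result: 4/(z - 6) + 22/(z - 6)²


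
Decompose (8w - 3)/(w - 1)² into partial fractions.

(8w - 3) = P(w - 1) + Q. At w = 1: Q = 8·1 - 3 = 5. Coeff of w: P = 8
Result: 8/(w - 1) + 5/(w - 1)²


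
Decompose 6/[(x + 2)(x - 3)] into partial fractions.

6/(x + 2)(x - 3) = A/(x + 2) + B/(x - 3). A = 6/(-2 - 3) = -6/5, B = 6/(3 + 2) = 6/5
Result: (-6/5)/(x + 2) + (6/5)/(x - 3)


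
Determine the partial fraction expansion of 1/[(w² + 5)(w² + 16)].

Coefficient matching gives A = C = 0, B = 1/(16-5) = 1/11, D = -B = -1/11
Result: (1/11)/(w² + 5) - (1/11)/(w² + 16)


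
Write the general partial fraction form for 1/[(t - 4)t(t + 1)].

Three distinct linear factors: P/(t - 4) + Q/t + R/(t + 1)


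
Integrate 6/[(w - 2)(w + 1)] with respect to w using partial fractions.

Decompose: 6/[(w - 2)(w + 1)] = 2/(w - 2) - 2/(w + 1). Integrate each term: 2 ln|(w - 2)| - 2 ln|(w + 1)| + C


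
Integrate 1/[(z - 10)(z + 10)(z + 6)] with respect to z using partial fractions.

Cover-up: A = 1/320, B = 1/80, C = -1/64. Decomposition: (1/320)/(z - 10) + (1/80)/(z + 10) - (1/64)/(z + 6). Integrate each term: (1/320) ln|(z - 10)| + (1/80) ln|(z + 10)| - (1/64) ln|(z + 6)| + C


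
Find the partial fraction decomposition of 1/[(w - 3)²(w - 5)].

Cover-up at w=5: C = 1/(5 - 3)² = 1/4. Cover-up at w=3: B = 1/(3 - 5) = -1/2. Comparing w² coeff: A = -C = -1/4
Result: (-1/4)/(w - 3) - (1/2)/(w - 3)² + (1/4)/(w - 5)


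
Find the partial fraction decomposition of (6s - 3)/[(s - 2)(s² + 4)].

At s=2: α = (6·2 - 3)/(2² + 4) = 9/8. β = -α = -9/8, γ = 6 - 2·α = 15/4
Result: (9/8)/(s - 2) - ((9/8)s - 15/4)/(s² + 4)


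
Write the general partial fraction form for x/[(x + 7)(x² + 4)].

Linear + irreducible quadratic: α/(x + 7) + (βx + γ)/(x² + 4)


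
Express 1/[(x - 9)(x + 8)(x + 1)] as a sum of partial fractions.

Using cover-up method: α = 1/170, β = 1/119, γ = -1/70
Result: (1/170)/(x - 9) + (1/119)/(x + 8) - (1/70)/(x + 1)


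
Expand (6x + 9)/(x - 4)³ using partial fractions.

(6x + 9) = A(x - 4)² + B(x - 4) + C. At x = 4: C = 6·4 + 9 = 33. Coefficients: A = 0, B = 6
Result: 6/(x - 4)² + 33/(x - 4)³


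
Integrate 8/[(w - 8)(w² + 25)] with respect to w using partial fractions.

Cover-up at w=8: A = 8/(8²+25) = 8/89. Coeff matching: B = -8/89, C = -64/89. Decomposition: (8/89)/(w - 8) - ((8/89)w + 64/89)/(w² + 25). Integrate: linear → ln, quadratic → (1/2)ln + arctan: (8/89) ln|(w - 8)| - (4/89) ln(w² + 25) - (64/445) arctan(w/5) + C


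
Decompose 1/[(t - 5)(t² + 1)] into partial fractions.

Cover-up at t = 5: A = 1/(5² + 1) = 1/26. Then B = -A = -1/26, C = -A·(0 + 5) = -5/26
Result: (1/26)/(t - 5) - ((1/26)t + 5/26)/(t² + 1)


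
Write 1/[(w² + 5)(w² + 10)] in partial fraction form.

Coefficient matching gives α = γ = 0, β = 1/(10-5) = 1/5, δ = -β = -1/5
Result: (1/5)/(w² + 5) - (1/5)/(w² + 10)


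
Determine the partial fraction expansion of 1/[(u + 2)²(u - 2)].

Cover-up at u=2: γ = 1/(2 + 2)² = 1/16. Cover-up at u=-2: β = 1/(-2 - 2) = -1/4. Comparing u² coeff: α = -γ = -1/16
Result: (-1/16)/(u + 2) - (1/4)/(u + 2)² + (1/16)/(u - 2)


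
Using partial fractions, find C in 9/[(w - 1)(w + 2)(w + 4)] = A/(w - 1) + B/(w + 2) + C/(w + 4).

Cover-up at w = -4: C = 9/[(-4 - 1)(-4 + 2)] = 9/[(-5)(-2)] = 9/10


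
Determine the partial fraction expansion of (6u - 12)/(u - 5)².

(6u - 12) = A(u - 5) + B. At u = 5: B = 6·5 - 12 = 18. Coeff of u: A = 6
Result: 6/(u - 5) + 18/(u - 5)²


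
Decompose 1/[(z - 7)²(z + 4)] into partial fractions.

Cover-up at z=-4: R = 1/(-4 - 7)² = 1/121. Cover-up at z=7: Q = 1/(7 + 4) = 1/11. Comparing z² coeff: P = -R = -1/121
Result: (-1/121)/(z - 7) + (1/11)/(z - 7)² + (1/121)/(z + 4)


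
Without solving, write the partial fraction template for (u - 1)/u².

Repeated linear factor: α/u + β/u²


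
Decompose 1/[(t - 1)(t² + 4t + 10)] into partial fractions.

Cover-up at t = 1: P = 1/(1² + 4·1 + 10) = 1/15. Then Q = -P = -1/15, R = -P·(4 + 1) = -1/3
Result: (1/15)/(t - 1) - ((1/15)t + 1/3)/(t² + 4t + 10)


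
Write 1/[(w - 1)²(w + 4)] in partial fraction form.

Cover-up at w=-4: γ = 1/(-4 - 1)² = 1/25. Cover-up at w=1: β = 1/(1 + 4) = 1/5. Comparing w² coeff: α = -γ = -1/25
Result: (-1/25)/(w - 1) + (1/5)/(w - 1)² + (1/25)/(w + 4)


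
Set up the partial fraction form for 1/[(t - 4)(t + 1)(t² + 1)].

Two linear + quadratic: A/(t - 4) + B/(t + 1) + (Ct + D)/(t² + 1)


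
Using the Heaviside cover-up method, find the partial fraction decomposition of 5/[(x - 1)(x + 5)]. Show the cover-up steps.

Cover (x - 1): set x=1, get α = 5/(1 + 5) = 5/6. Cover (x + 5): set x=-5, get β = 5/(-5 - 1) = -5/6.
Result: (5/6)/(x - 1) - (5/6)/(x + 5)


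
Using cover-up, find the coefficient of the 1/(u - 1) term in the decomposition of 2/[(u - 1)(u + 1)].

Cover (u - 1), set u=1: 2/((u + 1) at u=1) = 2/(2) = 1


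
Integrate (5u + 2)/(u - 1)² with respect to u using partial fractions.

Decompose: A = 5, B = 5·1 + 2 = 7, so (5u + 2)/(u - 1)² = 5/(u - 1) + 7/(u - 1)². Integrate: ∫ A/(u - 1) du = 5 ln|(u - 1)|; ∫ B/(u - 1)² du = -7/(u - 1). Sum: 5 ln|(u - 1)| - 7/(u - 1) + C


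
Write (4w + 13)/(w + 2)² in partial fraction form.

(4w + 13) = A(w + 2) + B. At w = -2: B = 4·(-2) + 13 = 5. Coeff of w: A = 4
Result: 4/(w + 2) + 5/(w + 2)²


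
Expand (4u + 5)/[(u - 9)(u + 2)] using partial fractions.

At u=9: α = (4·9 + 5)/(9 + 2) = 41/11. At u=-2: β = (4·(-2) + 5)/(-2 - 9) = 3/11
Result: (41/11)/(u - 9) + (3/11)/(u + 2)


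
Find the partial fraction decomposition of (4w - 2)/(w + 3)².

(4w - 2) = P(w + 3) + Q. At w = -3: Q = 4·(-3) - 2 = -14. Coeff of w: P = 4
Result: 4/(w + 3) - 14/(w + 3)²


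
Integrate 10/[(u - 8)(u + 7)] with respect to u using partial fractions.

Decompose: 10/[(u - 8)(u + 7)] = (2/3)/(u - 8) - (2/3)/(u + 7). Integrate each term: (2/3) ln|(u - 8)| - (2/3) ln|(u + 7)| + C


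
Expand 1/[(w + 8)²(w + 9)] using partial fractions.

Cover-up at w=-9: C = 1/(-9 + 8)² = 1. Cover-up at w=-8: B = 1/(-8 + 9) = 1. Comparing w² coeff: A = -C = -1
Result: -1/(w + 8) + 1/(w + 8)² + 1/(w + 9)


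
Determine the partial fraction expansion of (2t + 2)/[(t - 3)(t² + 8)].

At t=3: A = (2·3 + 2)/(3² + 8) = 8/17. B = -A = -8/17, C = 2 - 3·A = 10/17
Result: (8/17)/(t - 3) - ((8/17)t - 10/17)/(t² + 8)


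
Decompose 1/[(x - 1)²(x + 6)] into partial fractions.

Cover-up at x=-6: γ = 1/(-6 - 1)² = 1/49. Cover-up at x=1: β = 1/(1 + 6) = 1/7. Comparing x² coeff: α = -γ = -1/49
Result: (-1/49)/(x - 1) + (1/7)/(x - 1)² + (1/49)/(x + 6)


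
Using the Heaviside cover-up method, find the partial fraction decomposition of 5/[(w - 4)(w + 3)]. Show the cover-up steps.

Cover (w - 4): set w=4, get A = 5/(4 + 3) = 5/7. Cover (w + 3): set w=-3, get B = 5/(-3 - 4) = -5/7.
Result: (5/7)/(w - 4) - (5/7)/(w + 3)


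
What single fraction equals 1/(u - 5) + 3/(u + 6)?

Common denominator (u - 5)(u + 6). Numerator: 1(u + 6) + 3(u - 5) = (u + 6) + (3u - 15) = 4u - 9
Result: (4u - 9)/[(u - 5)(u + 6)]


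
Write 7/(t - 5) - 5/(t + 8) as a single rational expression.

Common denominator (t - 5)(t + 8). Numerator: 7(t + 8) - 5(t - 5) = (7t + 56) - (5t - 25) = 2t + 81
Result: (2t + 81)/[(t - 5)(t + 8)]


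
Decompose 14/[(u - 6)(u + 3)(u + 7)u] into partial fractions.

Using Heaviside cover-up: (7/351)/(u - 6) + (7/54)/(u + 3) - (1/26)/(u + 7) - (1/9)/u


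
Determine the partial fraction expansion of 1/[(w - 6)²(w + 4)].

Cover-up at w=-4: C = 1/(-4 - 6)² = 1/100. Cover-up at w=6: B = 1/(6 + 4) = 1/10. Comparing w² coeff: A = -C = -1/100
Result: (-1/100)/(w - 6) + (1/10)/(w - 6)² + (1/100)/(w + 4)


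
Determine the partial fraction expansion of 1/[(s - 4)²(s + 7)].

Cover-up at s=-7: R = 1/(-7 - 4)² = 1/121. Cover-up at s=4: Q = 1/(4 + 7) = 1/11. Comparing s² coeff: P = -R = -1/121
Result: (-1/121)/(s - 4) + (1/11)/(s - 4)² + (1/121)/(s + 7)


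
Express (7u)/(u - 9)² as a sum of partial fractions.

(7u) = P(u - 9) + Q. At u = 9: Q = 7·9 + 0 = 63. Coeff of u: P = 7
Result: 7/(u - 9) + 63/(u - 9)²


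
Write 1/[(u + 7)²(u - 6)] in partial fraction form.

Cover-up at u=6: γ = 1/(6 + 7)² = 1/169. Cover-up at u=-7: β = 1/(-7 - 6) = -1/13. Comparing u² coeff: α = -γ = -1/169
Result: (-1/169)/(u + 7) - (1/13)/(u + 7)² + (1/169)/(u - 6)


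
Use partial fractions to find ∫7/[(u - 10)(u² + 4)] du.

Cover-up at u=10: α = 7/(10²+4) = 7/104. Coeff matching: β = -7/104, γ = -35/52. Decomposition: (7/104)/(u - 10) - ((7/104)u + 35/52)/(u² + 4). Integrate: linear → ln, quadratic → (1/2)ln + arctan: (7/104) ln|(u - 10)| - (7/208) ln(u² + 4) - (35/104) arctan(u/2) + C


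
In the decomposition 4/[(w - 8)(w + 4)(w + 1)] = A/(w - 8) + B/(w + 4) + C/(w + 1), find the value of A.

Cover-up at w = 8: A = 4/[(8 + 4)(8 + 1)] = 4/[(12)(9)] = 4/108 = 1/27


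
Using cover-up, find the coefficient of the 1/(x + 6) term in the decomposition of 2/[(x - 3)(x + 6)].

Cover (x + 6), set x=-6: 2/((x - 3) at x=-6) = 2/(-9) = -2/9


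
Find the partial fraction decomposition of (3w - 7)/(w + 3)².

(3w - 7) = α(w + 3) + β. At w = -3: β = 3·(-3) - 7 = -16. Coeff of w: α = 3
Result: 3/(w + 3) - 16/(w + 3)²


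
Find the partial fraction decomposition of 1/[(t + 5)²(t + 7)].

Cover-up at t=-7: γ = 1/(-7 + 5)² = 1/4. Cover-up at t=-5: β = 1/(-5 + 7) = 1/2. Comparing t² coeff: α = -γ = -1/4
Result: (-1/4)/(t + 5) + (1/2)/(t + 5)² + (1/4)/(t + 7)


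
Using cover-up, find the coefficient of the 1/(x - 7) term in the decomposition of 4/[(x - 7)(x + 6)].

Cover (x - 7), set x=7: 4/((x + 6) at x=7) = 4/(13) = 4/13


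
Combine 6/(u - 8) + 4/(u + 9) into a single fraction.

Common denominator (u - 8)(u + 9). Numerator: 6(u + 9) + 4(u - 8) = (6u + 54) + (4u - 32) = 10u + 22
Result: (10u + 22)/[(u - 8)(u + 9)]


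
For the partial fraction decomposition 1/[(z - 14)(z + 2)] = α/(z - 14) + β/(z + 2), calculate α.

Cover-up at z = 14: α = 1/(14 + 2) = 1/16


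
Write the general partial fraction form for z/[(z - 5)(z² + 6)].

Linear + irreducible quadratic: α/(z - 5) + (βz + γ)/(z² + 6)


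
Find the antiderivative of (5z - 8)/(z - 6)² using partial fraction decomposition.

Decompose: α = 5, β = 5·6 - 8 = 22, so (5z - 8)/(z - 6)² = 5/(z - 6) + 22/(z - 6)². Integrate: ∫ α/(z - 6) dz = 5 ln|(z - 6)|; ∫ β/(z - 6)² dz = -22/(z - 6). Sum: 5 ln|(z - 6)| - 22/(z - 6) + C


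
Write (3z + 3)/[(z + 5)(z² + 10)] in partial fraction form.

At z=-5: α = (3·(-5) + 3)/((-5)² + 10) = -12/35. β = -α = 12/35, γ = 3 - (-5)·α = 9/7
Result: (-12/35)/(z + 5) + ((12/35)z + 9/7)/(z² + 10)


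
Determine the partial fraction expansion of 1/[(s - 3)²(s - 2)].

Cover-up at s=2: R = 1/(2 - 3)² = 1. Cover-up at s=3: Q = 1/(3 - 2) = 1. Comparing s² coeff: P = -R = -1
Result: -1/(s - 3) + 1/(s - 3)² + 1/(s - 2)


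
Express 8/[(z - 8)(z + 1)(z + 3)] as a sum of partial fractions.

Using cover-up method: A = 8/99, B = -4/9, C = 4/11
Result: (8/99)/(z - 8) - (4/9)/(z + 1) + (4/11)/(z + 3)


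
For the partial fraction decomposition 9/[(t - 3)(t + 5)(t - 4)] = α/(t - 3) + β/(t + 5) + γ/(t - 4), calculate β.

Cover-up at t = -5: β = 9/[(-5 - 3)(-5 - 4)] = 9/[(-8)(-9)] = 9/72 = 1/8


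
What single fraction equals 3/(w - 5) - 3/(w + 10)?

Common denominator (w - 5)(w + 10). Numerator: 3(w + 10) - 3(w - 5) = (3w + 30) - (3w - 15) = 45
Result: (45)/[(w - 5)(w + 10)]


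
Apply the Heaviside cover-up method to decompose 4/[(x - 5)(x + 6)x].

Cover (x - 5), x=5: A = 4/[(5 + 6)(5 - 0)] = 4/55. Cover (x + 6), x=-6: B = 4/[(-6 - 5)(-6 - 0)] = 2/33. Cover x, x=0: C = 4/[(0 - 5)(0 + 6)] = -2/15.
Result: (4/55)/(x - 5) + (2/33)/(x + 6) - (2/15)/x


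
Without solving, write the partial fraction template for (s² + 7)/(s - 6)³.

Repeated linear factor (power 3): P/(s - 6) + Q/(s - 6)² + R/(s - 6)³


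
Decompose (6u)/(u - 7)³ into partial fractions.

(6u) = α(u - 7)² + β(u - 7) + γ. At u = 7: γ = 6·7 + 0 = 42. Coefficients: α = 0, β = 6
Result: 6/(u - 7)² + 42/(u - 7)³


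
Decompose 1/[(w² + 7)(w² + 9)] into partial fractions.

Coefficient matching gives α = γ = 0, β = 1/(9-7) = 1/2, δ = -β = -1/2
Result: (1/2)/(w² + 7) - (1/2)/(w² + 9)


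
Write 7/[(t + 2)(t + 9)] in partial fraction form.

7/(t + 2)(t + 9) = A/(t + 2) + B/(t + 9). A = 7/(-2 + 9) = 1, B = 7/(-9 + 2) = -1
Result: 1/(t + 2) - 1/(t + 9)


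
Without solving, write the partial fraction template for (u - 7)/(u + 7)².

Repeated linear factor: P/(u + 7) + Q/(u + 7)²


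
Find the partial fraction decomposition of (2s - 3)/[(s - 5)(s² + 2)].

At s=5: A = (2·5 - 3)/(5² + 2) = 7/27. B = -A = -7/27, C = 2 - 5·A = 19/27
Result: (7/27)/(s - 5) - ((7/27)s - 19/27)/(s² + 2)


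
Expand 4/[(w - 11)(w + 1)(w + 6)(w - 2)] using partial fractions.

Using Heaviside cover-up: (1/459)/(w - 11) + (1/45)/(w + 1) - (1/170)/(w + 6) - (1/54)/(w - 2)


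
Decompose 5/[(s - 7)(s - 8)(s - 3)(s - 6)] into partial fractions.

Using Heaviside cover-up: (-5/4)/(s - 7) + (1/2)/(s - 8) - (1/12)/(s - 3) + (5/6)/(s - 6)


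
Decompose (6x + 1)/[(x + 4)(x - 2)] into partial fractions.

At x=-4: A = (6·(-4) + 1)/(-4 - 2) = 23/6. At x=2: B = (6·2 + 1)/(2 + 4) = 13/6
Result: (23/6)/(x + 4) + (13/6)/(x - 2)


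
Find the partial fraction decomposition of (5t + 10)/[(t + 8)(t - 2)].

At t=-8: P = (5·(-8) + 10)/(-8 - 2) = 3. At t=2: Q = (5·2 + 10)/(2 + 8) = 2
Result: 3/(t + 8) + 2/(t - 2)


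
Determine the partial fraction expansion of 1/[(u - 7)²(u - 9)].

Cover-up at u=9: R = 1/(9 - 7)² = 1/4. Cover-up at u=7: Q = 1/(7 - 9) = -1/2. Comparing u² coeff: P = -R = -1/4
Result: (-1/4)/(u - 7) - (1/2)/(u - 7)² + (1/4)/(u - 9)


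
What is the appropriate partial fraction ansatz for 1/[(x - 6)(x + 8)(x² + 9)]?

Two linear + quadratic: P/(x - 6) + Q/(x + 8) + (Rx + S)/(x² + 9)


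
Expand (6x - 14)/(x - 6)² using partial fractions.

(6x - 14) = α(x - 6) + β. At x = 6: β = 6·6 - 14 = 22. Coeff of x: α = 6
Result: 6/(x - 6) + 22/(x - 6)²


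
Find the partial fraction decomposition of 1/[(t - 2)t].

1/(t - 2)t = P/(t - 2) + Q/t. P = 1/(2 - 0) = 1/2, Q = 1/(0 - 2) = -1/2
Result: (1/2)/(t - 2) - (1/2)/t


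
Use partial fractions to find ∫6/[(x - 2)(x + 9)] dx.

Decompose: 6/[(x - 2)(x + 9)] = (6/11)/(x - 2) - (6/11)/(x + 9). Integrate each term: (6/11) ln|(x - 2)| - (6/11) ln|(x + 9)| + C


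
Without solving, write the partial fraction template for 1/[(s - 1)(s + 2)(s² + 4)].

Two linear + quadratic: P/(s - 1) + Q/(s + 2) + (Rs + S)/(s² + 4)


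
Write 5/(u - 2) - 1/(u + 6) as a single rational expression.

Common denominator (u - 2)(u + 6). Numerator: 5(u + 6) - 1(u - 2) = (5u + 30) - (u - 2) = 4u + 32
Result: (4u + 32)/[(u - 2)(u + 6)]


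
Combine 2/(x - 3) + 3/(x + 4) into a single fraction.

Common denominator (x - 3)(x + 4). Numerator: 2(x + 4) + 3(x - 3) = (2x + 8) + (3x - 9) = 5x - 1
Result: (5x - 1)/[(x - 3)(x + 4)]


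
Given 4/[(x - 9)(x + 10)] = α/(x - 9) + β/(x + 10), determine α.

Cover-up at x = 9: α = 4/(9 + 10) = 4/19


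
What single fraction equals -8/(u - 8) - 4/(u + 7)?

Common denominator (u - 8)(u + 7). Numerator: -8(u + 7) - 4(u - 8) = (-8u - 56) - (4u - 32) = -12u - 24
Result: (-12u - 24)/[(u - 8)(u + 7)]


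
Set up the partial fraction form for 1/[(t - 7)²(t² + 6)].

Repeated linear + quadratic: P/(t - 7) + Q/(t - 7)² + (Rt + S)/(t² + 6)


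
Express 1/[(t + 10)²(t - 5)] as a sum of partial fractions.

Cover-up at t=5: R = 1/(5 + 10)² = 1/225. Cover-up at t=-10: Q = 1/(-10 - 5) = -1/15. Comparing t² coeff: P = -R = -1/225
Result: (-1/225)/(t + 10) - (1/15)/(t + 10)² + (1/225)/(t - 5)


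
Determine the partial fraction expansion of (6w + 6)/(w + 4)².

(6w + 6) = α(w + 4) + β. At w = -4: β = 6·(-4) + 6 = -18. Coeff of w: α = 6
Result: 6/(w + 4) - 18/(w + 4)²


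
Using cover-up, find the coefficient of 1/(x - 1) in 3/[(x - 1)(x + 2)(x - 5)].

Cover (x - 1), set x=1: 3/[(1 + 2)(1 - 5)] = -1/4


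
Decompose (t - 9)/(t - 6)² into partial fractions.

(t - 9) = A(t - 6) + B. At t = 6: B = 1·6 - 9 = -3. Coeff of t: A = 1
Result: 1/(t - 6) - 3/(t - 6)²


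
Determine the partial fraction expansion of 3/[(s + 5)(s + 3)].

3/(s + 5)(s + 3) = A/(s + 5) + B/(s + 3). A = 3/(-5 + 3) = -3/2, B = 3/(-3 + 5) = 3/2
Result: (-3/2)/(s + 5) + (3/2)/(s + 3)


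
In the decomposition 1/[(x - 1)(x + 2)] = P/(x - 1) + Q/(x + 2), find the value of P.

Cover-up at x = 1: P = 1/(1 + 2) = 1/3


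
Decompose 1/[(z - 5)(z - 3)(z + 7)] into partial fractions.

Using cover-up method: A = 1/24, B = -1/20, C = 1/120
Result: (1/24)/(z - 5) - (1/20)/(z - 3) + (1/120)/(z + 7)


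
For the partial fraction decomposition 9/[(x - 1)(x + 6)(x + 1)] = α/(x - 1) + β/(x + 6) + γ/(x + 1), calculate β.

Cover-up at x = -6: β = 9/[(-6 - 1)(-6 + 1)] = 9/[(-7)(-5)] = 9/35


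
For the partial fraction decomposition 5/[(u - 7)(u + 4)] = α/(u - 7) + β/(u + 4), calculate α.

Cover-up at u = 7: α = 5/(7 + 4) = 5/11


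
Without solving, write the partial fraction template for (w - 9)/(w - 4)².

Repeated linear factor: P/(w - 4) + Q/(w - 4)²


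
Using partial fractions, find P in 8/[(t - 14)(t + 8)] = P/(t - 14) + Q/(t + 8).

Cover-up at t = 14: P = 8/(14 + 8) = 8/22 = 4/11


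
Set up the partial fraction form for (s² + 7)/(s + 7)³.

Repeated linear factor (power 3): A/(s + 7) + B/(s + 7)² + C/(s + 7)³


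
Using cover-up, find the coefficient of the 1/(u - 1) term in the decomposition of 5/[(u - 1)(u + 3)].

Cover (u - 1), set u=1: 5/((u + 3) at u=1) = 5/(4) = 5/4


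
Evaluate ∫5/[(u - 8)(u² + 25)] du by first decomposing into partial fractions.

Cover-up at u=8: α = 5/(8²+25) = 5/89. Coeff matching: β = -5/89, γ = -40/89. Decomposition: (5/89)/(u - 8) - ((5/89)u + 40/89)/(u² + 25). Integrate: linear → ln, quadratic → (1/2)ln + arctan: (5/89) ln|(u - 8)| - (5/178) ln(u² + 25) - (8/89) arctan(u/5) + C


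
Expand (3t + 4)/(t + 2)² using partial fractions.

(3t + 4) = P(t + 2) + Q. At t = -2: Q = 3·(-2) + 4 = -2. Coeff of t: P = 3
Result: 3/(t + 2) - 2/(t + 2)²


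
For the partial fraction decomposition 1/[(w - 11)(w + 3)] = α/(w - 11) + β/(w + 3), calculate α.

Cover-up at w = 11: α = 1/(11 + 3) = 1/14


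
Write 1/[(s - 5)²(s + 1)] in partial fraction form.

Cover-up at s=-1: R = 1/(-1 - 5)² = 1/36. Cover-up at s=5: Q = 1/(5 + 1) = 1/6. Comparing s² coeff: P = -R = -1/36
Result: (-1/36)/(s - 5) + (1/6)/(s - 5)² + (1/36)/(s + 1)


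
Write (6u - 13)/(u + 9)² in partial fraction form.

(6u - 13) = α(u + 9) + β. At u = -9: β = 6·(-9) - 13 = -67. Coeff of u: α = 6
Result: 6/(u + 9) - 67/(u + 9)²


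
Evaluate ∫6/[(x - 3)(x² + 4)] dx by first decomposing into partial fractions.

Cover-up at x=3: α = 6/(3²+4) = 6/13. Coeff matching: β = -6/13, γ = -18/13. Decomposition: (6/13)/(x - 3) - ((6/13)x + 18/13)/(x² + 4). Integrate: linear → ln, quadratic → (1/2)ln + arctan: (6/13) ln|(x - 3)| - (3/13) ln(x² + 4) - (9/13) arctan(x/2) + C


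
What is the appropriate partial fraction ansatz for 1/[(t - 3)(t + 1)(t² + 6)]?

Two linear + quadratic: P/(t - 3) + Q/(t + 1) + (Rt + S)/(t² + 6)


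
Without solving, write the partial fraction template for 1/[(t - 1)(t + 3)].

Distinct linear factors: α/(t - 1) + β/(t + 3)


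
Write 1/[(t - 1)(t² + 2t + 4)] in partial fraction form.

Cover-up at t = 1: A = 1/(1² + 2·1 + 4) = 1/7. Then B = -A = -1/7, C = -A·(2 + 1) = -3/7
Result: (1/7)/(t - 1) - ((1/7)t + 3/7)/(t² + 2t + 4)


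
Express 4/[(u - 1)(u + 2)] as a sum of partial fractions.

4/(u - 1)(u + 2) = α/(u - 1) + β/(u + 2). α = 4/(1 + 2) = 4/3, β = 4/(-2 - 1) = -4/3
Result: (4/3)/(u - 1) - (4/3)/(u + 2)


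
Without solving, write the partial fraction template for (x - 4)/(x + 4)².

Repeated linear factor: α/(x + 4) + β/(x + 4)²


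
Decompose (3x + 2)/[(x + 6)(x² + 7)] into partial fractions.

At x=-6: P = (3·(-6) + 2)/((-6)² + 7) = -16/43. Q = -P = 16/43, R = 3 - (-6)·P = 33/43
Result: (-16/43)/(x + 6) + ((16/43)x + 33/43)/(x² + 7)


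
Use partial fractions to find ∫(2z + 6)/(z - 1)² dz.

Decompose: A = 2, B = 2·1 + 6 = 8, so (2z + 6)/(z - 1)² = 2/(z - 1) + 8/(z - 1)². Integrate: ∫ A/(z - 1) dz = 2 ln|(z - 1)|; ∫ B/(z - 1)² dz = -8/(z - 1). Sum: 2 ln|(z - 1)| - 8/(z - 1) + C


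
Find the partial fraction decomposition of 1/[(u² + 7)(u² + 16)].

Coefficient matching gives α = γ = 0, β = 1/(16-7) = 1/9, δ = -β = -1/9
Result: (1/9)/(u² + 7) - (1/9)/(u² + 16)


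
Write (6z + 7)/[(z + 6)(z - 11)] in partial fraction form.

At z=-6: α = (6·(-6) + 7)/(-6 - 11) = 29/17. At z=11: β = (6·11 + 7)/(11 + 6) = 73/17
Result: (29/17)/(z + 6) + (73/17)/(z - 11)


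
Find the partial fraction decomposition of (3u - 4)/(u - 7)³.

(3u - 4) = A(u - 7)² + B(u - 7) + C. At u = 7: C = 3·7 - 4 = 17. Coefficients: A = 0, B = 3
Result: 3/(u - 7)² + 17/(u - 7)³
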